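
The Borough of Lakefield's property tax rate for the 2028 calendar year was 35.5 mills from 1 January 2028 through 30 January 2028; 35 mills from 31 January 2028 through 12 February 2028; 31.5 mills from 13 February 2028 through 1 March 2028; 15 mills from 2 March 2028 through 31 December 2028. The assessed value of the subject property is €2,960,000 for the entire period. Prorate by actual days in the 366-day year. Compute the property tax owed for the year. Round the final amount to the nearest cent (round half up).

1 January – 30 January 2028: 30 days at 35.5 mills → €2,960,000 × 3.55% × 30/366 = €8,613.1148
31 January – 12 February 2028: 13 days at 35 mills → €2,960,000 × 3.5% × 13/366 = €3,679.7814
13 February – 1 March 2028: 18 days at 31.5 mills → €2,960,000 × 3.15% × 18/366 = €4,585.5738
2 March – 31 December 2028: 305 days at 15 mills → €2,960,000 × 1.5% × 305/366 = €37,000.0000
Total = €53,878.4699

€53,878.47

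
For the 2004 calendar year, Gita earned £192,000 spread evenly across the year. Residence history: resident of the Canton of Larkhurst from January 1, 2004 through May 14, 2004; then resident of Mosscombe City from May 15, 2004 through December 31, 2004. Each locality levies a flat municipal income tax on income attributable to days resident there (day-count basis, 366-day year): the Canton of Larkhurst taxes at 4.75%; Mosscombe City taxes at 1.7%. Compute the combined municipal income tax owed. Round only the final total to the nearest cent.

The Canton of Larkhurst, January 1 – May 14, 2004: 135 days → £192,000 × 4.75% × 135/366 = £3,363.9344
Mosscombe City, May 15 – December 31, 2004: 231 days → £192,000 × 1.7% × 231/366 = £2,060.0656
Total = £5,424.0000

£5,424.00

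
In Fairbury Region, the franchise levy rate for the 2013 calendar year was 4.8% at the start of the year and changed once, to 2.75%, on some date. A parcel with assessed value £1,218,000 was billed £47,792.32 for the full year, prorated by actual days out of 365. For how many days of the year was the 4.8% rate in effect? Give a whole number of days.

Let d = days at the first rate; then 365 − d days at the second rate.
£1,218,000 × [4.8%·d + 2.75%·(365−d)] / 365 = £47,792.32
Solving gives d = 209, so the new rate took effect on 29 July 2013.

209 days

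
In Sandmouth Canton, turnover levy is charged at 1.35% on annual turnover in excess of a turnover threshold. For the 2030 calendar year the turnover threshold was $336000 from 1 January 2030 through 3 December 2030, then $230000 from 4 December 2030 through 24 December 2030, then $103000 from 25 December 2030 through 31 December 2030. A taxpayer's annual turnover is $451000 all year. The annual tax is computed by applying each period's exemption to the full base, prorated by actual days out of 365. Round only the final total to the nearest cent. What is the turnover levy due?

$1695.16

1 January – 3 December 2030: 337 days, exemption $336000 → ($451000 − $336000) × 1.35% × 337/365 = $1433.4041
4 December – 24 December 2030: 21 days, exemption $230000 → ($451000 − $230000) × 1.35% × 21/365 = $171.6534
25 December – 31 December 2030: 7 days, exemption $103000 → ($451000 − $103000) × 1.35% × 7/365 = $90.0986
Total = $1695.1562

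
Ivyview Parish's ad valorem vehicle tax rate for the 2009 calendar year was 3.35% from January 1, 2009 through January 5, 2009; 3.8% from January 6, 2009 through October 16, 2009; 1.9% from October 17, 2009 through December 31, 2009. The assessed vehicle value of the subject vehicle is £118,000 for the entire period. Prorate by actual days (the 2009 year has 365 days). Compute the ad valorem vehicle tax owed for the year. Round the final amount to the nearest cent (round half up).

January 1 – January 5, 2009: 5 days at 3.35% → £118,000 × 3.35% × 5/365 = £54.1507
January 6 – October 16, 2009: 284 days at 3.8% → £118,000 × 3.8% × 284/365 = £3,488.9205
October 17 – December 31, 2009: 76 days at 1.9% → £118,000 × 1.9% × 76/365 = £466.8274
Total = £4,009.8986

£4,009.90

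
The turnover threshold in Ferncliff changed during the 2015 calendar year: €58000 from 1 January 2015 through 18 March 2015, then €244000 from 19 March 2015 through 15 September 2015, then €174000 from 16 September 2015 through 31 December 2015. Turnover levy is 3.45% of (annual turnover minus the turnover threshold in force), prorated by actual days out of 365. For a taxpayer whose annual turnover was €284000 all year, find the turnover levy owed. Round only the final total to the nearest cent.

€3441.68

1 January – 18 March 2015: 77 days, exemption €58000 → (€284000 − €58000) × 3.45% × 77/365 = €1644.8466
19 March – 15 September 2015: 181 days, exemption €244000 → (€284000 − €244000) × 3.45% × 181/365 = €684.3288
16 September – 31 December 2015: 107 days, exemption €174000 → (€284000 − €174000) × 3.45% × 107/365 = €1112.5068
Total = €3441.6822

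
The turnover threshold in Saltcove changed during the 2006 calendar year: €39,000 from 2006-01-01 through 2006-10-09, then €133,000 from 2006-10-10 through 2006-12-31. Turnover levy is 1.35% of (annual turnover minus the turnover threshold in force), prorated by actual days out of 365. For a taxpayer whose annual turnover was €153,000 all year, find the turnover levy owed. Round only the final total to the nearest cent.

€1,250.43

2006-01-01 to 2006-10-09: 282 days, exemption €39,000 → (€153,000 − €39,000) × 1.35% × 282/365 = €1,189.0356
2006-10-10 to 2006-12-31: 83 days, exemption €133,000 → (€153,000 − €133,000) × 1.35% × 83/365 = €61.3973
Total = €1,250.4329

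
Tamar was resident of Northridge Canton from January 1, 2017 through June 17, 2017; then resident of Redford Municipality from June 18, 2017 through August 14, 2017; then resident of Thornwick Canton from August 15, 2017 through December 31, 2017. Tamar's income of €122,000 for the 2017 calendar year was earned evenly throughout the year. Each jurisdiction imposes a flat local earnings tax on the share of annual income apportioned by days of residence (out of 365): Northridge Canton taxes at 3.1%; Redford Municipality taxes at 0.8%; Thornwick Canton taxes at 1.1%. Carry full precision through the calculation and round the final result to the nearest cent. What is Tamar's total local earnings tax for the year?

€2,406.91

Northridge Canton, January 1 – June 17, 2017: 168 days → €122,000 × 3.1% × 168/365 = €1,740.7562
Redford Municipality, June 18 – August 14, 2017: 58 days → €122,000 × 0.8% × 58/365 = €155.0904
Thornwick Canton, August 15 – December 31, 2017: 139 days → €122,000 × 1.1% × 139/365 = €511.0630
Total = €2,406.9096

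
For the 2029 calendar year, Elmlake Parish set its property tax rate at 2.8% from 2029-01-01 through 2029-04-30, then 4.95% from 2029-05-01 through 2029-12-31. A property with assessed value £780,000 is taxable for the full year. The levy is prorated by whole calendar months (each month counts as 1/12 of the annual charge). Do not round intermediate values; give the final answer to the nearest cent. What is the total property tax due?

2029-01-01 to 2029-04-30: 4 months at 2.8% → £780,000 × 2.8% × 4/12 = £7,280.0000
2029-05-01 to 2029-12-31: 8 months at 4.95% → £780,000 × 4.95% × 8/12 = £25,740.0000
Total = £33,020.0000

£33,020.00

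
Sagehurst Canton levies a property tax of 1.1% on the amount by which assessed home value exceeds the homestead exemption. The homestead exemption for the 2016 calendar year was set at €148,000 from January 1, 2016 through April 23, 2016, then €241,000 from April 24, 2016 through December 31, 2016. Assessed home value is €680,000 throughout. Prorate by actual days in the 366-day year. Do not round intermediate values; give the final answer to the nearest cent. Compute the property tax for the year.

January 1 – April 23, 2016: 114 days, exemption €148,000 → (€680,000 − €148,000) × 1.1% × 114/366 = €1,822.7541
April 24 – December 31, 2016: 252 days, exemption €241,000 → (€680,000 − €241,000) × 1.1% × 252/366 = €3,324.8852
Total = €5,147.6393

€5,147.64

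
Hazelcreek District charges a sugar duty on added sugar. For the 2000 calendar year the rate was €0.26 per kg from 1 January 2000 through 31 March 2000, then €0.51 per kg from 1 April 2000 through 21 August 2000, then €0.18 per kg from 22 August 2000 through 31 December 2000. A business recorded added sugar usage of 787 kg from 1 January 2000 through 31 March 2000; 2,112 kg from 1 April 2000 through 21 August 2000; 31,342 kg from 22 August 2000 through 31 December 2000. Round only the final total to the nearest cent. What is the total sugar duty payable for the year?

1 January – 31 March 2000: 787 kg at €0.26/kg → €204.62
1 April – 21 August 2000: 2,112 kg at €0.51/kg → €1,077.12
22 August – 31 December 2000: 31,342 kg at €0.18/kg → €5,641.56

€6,923.30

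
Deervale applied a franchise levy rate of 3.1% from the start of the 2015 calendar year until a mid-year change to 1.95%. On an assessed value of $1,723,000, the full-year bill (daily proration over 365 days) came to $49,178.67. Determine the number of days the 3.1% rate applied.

Let d = days at the first rate; then 365 − d days at the second rate.
$1,723,000 × [3.1%·d + 1.95%·(365−d)] / 365 = $49,178.67
Solving gives d = 287, so the new rate took effect on 15 October 2015.

287 days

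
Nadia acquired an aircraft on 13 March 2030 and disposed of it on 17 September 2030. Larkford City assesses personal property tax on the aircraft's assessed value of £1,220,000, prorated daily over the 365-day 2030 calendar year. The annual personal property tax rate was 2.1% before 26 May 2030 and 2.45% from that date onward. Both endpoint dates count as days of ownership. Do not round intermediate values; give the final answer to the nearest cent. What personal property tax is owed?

£14,611.59

13 March – 25 May 2030: 74 days at 2.1% → £1,220,000 × 2.1% × 74/365 = £5,194.1918
26 May – 17 September 2030: 115 days at 2.45% → £1,220,000 × 2.45% × 115/365 = £9,417.3973
Total = £14,611.5890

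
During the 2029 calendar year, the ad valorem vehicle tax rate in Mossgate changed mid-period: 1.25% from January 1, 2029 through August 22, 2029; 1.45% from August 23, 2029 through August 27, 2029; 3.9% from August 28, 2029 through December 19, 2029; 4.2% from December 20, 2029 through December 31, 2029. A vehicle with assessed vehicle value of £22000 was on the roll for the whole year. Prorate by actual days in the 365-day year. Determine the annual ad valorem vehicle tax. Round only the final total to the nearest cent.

January 1 – August 22, 2029: 234 days at 1.25% → £22000 × 1.25% × 234/365 = £176.3014
August 23 – August 27, 2029: 5 days at 1.45% → £22000 × 1.45% × 5/365 = £4.3699
August 28 – December 19, 2029: 114 days at 3.9% → £22000 × 3.9% × 114/365 = £267.9781
December 20 – December 31, 2029: 12 days at 4.2% → £22000 × 4.2% × 12/365 = £30.3781
Total = £479.0274

£479.03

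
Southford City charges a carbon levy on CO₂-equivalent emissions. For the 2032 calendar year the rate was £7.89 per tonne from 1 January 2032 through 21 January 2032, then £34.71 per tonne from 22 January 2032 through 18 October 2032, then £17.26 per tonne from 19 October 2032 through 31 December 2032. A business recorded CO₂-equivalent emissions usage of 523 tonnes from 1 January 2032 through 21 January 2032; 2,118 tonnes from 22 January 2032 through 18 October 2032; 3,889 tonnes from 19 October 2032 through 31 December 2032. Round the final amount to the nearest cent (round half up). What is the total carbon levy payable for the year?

1 January – 21 January 2032: 523 tonnes at £7.89/tonne → £4126.47
22 January – 18 October 2032: 2,118 tonnes at £34.71/tonne → £73515.78
19 October – 31 December 2032: 3,889 tonnes at £17.26/tonne → £67124.14

£144766.39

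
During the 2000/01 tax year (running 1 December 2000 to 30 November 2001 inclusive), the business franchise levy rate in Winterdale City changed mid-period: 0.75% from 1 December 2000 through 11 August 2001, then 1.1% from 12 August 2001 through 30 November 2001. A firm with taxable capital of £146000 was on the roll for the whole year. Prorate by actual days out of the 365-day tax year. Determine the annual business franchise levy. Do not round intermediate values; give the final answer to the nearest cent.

1 December 2000 – 11 August 2001: 254 days at 0.75% → £146000 × 0.75% × 254/365 = £762.0000
12 August – 30 November 2001: 111 days at 1.1% → £146000 × 1.1% × 111/365 = £488.4000
Total = £1250.4000

£1250.40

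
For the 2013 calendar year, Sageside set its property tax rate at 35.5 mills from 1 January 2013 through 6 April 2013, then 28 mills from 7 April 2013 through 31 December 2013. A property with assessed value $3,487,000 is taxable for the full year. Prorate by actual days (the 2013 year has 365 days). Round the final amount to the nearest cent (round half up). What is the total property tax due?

$104,514.47

1 January – 6 April 2013: 96 days at 35.5 mills → $3,487,000 × 3.55% × 96/365 = $32,558.0712
7 April – 31 December 2013: 269 days at 28 mills → $3,487,000 × 2.8% × 269/365 = $71,956.3945
Total = $104,514.4658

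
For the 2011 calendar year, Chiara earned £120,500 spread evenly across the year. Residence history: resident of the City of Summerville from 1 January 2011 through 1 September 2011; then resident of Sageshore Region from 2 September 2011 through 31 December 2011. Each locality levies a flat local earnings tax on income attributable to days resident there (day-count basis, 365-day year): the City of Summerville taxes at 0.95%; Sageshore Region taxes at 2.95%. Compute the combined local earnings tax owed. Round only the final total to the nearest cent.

The City of Summerville, 1 January – 1 September 2011: 244 days → £120,500 × 0.95% × 244/365 = £765.2575
Sageshore Region, 2 September – 31 December 2011: 121 days → £120,500 × 2.95% × 121/365 = £1,178.4240
Total = £1,943.6815

£1,943.68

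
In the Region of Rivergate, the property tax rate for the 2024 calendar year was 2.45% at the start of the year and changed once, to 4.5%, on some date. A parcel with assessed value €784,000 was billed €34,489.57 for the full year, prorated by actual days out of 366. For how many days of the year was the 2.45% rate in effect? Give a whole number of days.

18 days

Let d = days at the first rate; then 366 − d days at the second rate.
€784,000 × [2.45%·d + 4.5%·(366−d)] / 366 = €34,489.57
Solving gives d = 18, so the new rate took effect on January 19, 2024.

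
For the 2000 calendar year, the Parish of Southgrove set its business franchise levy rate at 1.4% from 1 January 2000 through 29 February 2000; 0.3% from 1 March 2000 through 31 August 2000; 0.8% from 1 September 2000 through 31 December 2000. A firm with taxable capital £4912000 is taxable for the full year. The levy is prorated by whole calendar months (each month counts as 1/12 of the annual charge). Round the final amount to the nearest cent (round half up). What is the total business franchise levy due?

£31928.00

1 January – 29 February 2000: 2 months at 1.4% → £4912000 × 1.4% × 2/12 = £11461.3333
1 March – 31 August 2000: 6 months at 0.3% → £4912000 × 0.3% × 6/12 = £7368.0000
1 September – 31 December 2000: 4 months at 0.8% → £4912000 × 0.8% × 4/12 = £13098.6667
Total = £31928.0000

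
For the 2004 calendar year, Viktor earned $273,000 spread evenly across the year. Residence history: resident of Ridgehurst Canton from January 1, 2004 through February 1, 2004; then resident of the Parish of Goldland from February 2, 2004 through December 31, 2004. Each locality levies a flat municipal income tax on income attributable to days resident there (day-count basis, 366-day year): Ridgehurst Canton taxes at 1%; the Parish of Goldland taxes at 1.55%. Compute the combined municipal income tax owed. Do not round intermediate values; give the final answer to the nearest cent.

$4,100.22

Ridgehurst Canton, January 1 – February 1, 2004: 32 days → $273,000 × 1% × 32/366 = $238.6885
The Parish of Goldland, February 2 – December 31, 2004: 334 days → $273,000 × 1.55% × 334/366 = $3,861.5328
Total = $4,100.2213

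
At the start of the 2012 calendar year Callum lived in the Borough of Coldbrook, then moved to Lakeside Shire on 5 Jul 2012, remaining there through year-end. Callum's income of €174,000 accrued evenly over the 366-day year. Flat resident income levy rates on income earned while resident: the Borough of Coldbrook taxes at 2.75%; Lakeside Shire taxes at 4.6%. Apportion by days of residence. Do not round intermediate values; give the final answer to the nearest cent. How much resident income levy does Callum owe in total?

The Borough of Coldbrook, 1 Jan – 4 Jul 2012: 186 days → €174,000 × 2.75% × 186/366 = €2,431.7213
Lakeside Shire, 5 Jul – 31 Dec 2012: 180 days → €174,000 × 4.6% × 180/366 = €3,936.3934
Total = €6,368.1148

€6,368.11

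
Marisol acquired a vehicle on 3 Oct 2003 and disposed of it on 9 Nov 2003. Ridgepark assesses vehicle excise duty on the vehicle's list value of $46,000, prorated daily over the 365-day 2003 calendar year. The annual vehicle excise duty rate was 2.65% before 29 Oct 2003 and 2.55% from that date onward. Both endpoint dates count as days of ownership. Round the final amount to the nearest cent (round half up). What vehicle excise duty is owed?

3 Oct – 28 Oct 2003: 26 days at 2.65% → $46,000 × 2.65% × 26/365 = $86.8329
29 Oct – 9 Nov 2003: 12 days at 2.55% → $46,000 × 2.55% × 12/365 = $38.5644
Total = $125.3973

$125.40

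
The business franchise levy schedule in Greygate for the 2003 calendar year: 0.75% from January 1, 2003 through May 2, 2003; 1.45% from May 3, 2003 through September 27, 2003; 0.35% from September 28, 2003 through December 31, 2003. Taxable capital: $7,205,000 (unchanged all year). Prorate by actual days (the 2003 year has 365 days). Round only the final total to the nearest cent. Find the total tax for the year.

$66,986.76

January 1 – May 2, 2003: 122 days at 0.75% → $7,205,000 × 0.75% × 122/365 = $18,061.8493
May 3 – September 27, 2003: 148 days at 1.45% → $7,205,000 × 1.45% × 148/365 = $42,361.4521
September 28 – December 31, 2003: 95 days at 0.35% → $7,205,000 × 0.35% × 95/365 = $6,563.4589
Total = $66,986.7603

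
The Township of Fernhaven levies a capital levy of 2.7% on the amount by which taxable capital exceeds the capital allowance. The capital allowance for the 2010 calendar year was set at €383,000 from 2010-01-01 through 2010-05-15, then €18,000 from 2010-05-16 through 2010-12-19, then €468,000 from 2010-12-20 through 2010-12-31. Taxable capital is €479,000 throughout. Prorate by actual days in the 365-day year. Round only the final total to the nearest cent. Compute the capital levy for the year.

2010-01-01 to 2010-05-15: 135 days, exemption €383,000 → (€479,000 − €383,000) × 2.7% × 135/365 = €958.6849
2010-05-16 to 2010-12-19: 218 days, exemption €18,000 → (€479,000 − €18,000) × 2.7% × 218/365 = €7,434.0986
2010-12-20 to 2010-12-31: 12 days, exemption €468,000 → (€479,000 − €468,000) × 2.7% × 12/365 = €9.7644
Total = €8,402.5479

€8,402.55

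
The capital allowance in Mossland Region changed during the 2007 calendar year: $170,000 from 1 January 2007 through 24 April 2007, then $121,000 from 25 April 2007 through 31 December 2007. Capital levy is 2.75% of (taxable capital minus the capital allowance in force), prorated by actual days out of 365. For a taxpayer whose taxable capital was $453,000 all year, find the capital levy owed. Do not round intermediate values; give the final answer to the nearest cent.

1 January – 24 April 2007: 114 days, exemption $170,000 → ($453,000 − $170,000) × 2.75% × 114/365 = $2,430.6986
25 April – 31 December 2007: 251 days, exemption $121,000 → ($453,000 − $121,000) × 2.75% × 251/365 = $6,278.4384
Total = $8,709.1370

$8,709.14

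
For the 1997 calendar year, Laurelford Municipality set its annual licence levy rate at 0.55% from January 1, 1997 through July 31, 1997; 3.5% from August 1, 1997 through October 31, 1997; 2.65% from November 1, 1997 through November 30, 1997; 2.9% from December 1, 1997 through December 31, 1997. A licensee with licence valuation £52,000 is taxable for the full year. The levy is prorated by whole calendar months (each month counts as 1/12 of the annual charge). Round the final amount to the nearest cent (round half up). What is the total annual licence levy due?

January 1 – July 31, 1997: 7 months at 0.55% → £52,000 × 0.55% × 7/12 = £166.8333
August 1 – October 31, 1997: 3 months at 3.5% → £52,000 × 3.5% × 3/12 = £455.0000
November 1 – November 30, 1997: 1 month at 2.65% → £52,000 × 2.65% × 1/12 = £114.8333
December 1 – December 31, 1997: 1 month at 2.9% → £52,000 × 2.9% × 1/12 = £125.6667
Total = £862.3333

£862.33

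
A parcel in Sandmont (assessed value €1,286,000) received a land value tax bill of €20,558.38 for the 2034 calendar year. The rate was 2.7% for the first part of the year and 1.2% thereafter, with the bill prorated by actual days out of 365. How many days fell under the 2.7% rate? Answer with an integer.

97 days

Let d = days at the first rate; then 365 − d days at the second rate.
€1,286,000 × [2.7%·d + 1.2%·(365−d)] / 365 = €20,558.38
Solving gives d = 97, so the new rate took effect on 8 April 2034.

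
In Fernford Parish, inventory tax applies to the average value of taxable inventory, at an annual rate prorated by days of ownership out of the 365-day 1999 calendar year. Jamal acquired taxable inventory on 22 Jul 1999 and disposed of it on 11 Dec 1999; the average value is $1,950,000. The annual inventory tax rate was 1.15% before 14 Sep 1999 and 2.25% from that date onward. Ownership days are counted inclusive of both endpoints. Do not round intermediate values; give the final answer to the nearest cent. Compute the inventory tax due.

22 Jul – 13 Sep 1999: 54 days at 1.15% → $1,950,000 × 1.15% × 54/365 = $3,317.6712
14 Sep – 11 Dec 1999: 89 days at 2.25% → $1,950,000 × 2.25% × 89/365 = $10,698.2877
Total = $14,015.9589

$14,015.96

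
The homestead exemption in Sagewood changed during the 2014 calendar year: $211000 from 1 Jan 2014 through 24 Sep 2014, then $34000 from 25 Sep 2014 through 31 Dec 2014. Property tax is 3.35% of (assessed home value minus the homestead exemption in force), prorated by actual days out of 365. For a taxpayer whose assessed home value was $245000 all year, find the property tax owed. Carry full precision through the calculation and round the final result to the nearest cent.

1 Jan – 24 Sep 2014: 267 days, exemption $211000 → ($245000 − $211000) × 3.35% × 267/365 = $833.1863
25 Sep – 31 Dec 2014: 98 days, exemption $34000 → ($245000 − $34000) × 3.35% × 98/365 = $1897.8438
Total = $2731.0301

$2731.03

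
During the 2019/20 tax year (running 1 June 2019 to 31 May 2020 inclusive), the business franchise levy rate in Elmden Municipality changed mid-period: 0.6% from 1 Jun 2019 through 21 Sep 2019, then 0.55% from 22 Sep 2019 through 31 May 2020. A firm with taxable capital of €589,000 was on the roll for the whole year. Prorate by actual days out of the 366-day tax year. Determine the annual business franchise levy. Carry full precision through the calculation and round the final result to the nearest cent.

1 Jun – 21 Sep 2019: 113 days at 0.6% → €589,000 × 0.6% × 113/366 = €1,091.0984
22 Sep 2019 – 31 May 2020: 253 days at 0.55% → €589,000 × 0.55% × 253/366 = €2,239.3265
Total = €3,330.4249

€3,330.42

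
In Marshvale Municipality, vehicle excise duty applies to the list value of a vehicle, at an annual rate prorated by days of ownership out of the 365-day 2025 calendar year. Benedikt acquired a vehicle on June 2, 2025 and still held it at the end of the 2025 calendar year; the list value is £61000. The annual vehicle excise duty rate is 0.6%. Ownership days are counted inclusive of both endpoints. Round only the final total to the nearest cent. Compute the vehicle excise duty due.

£213.58

Days held (June 2 – December 31, 2025): 213 out of 365
Tax = £61000 × 0.6% × 213/365 = £213.5836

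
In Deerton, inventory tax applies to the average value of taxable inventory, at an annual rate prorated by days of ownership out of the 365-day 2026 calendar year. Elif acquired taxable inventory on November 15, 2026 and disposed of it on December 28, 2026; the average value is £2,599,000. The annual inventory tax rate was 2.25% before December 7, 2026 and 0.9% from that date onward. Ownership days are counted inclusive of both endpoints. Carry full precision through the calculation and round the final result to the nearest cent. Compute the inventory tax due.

£4,934.54

November 15 – December 6, 2026: 22 days at 2.25% → £2,599,000 × 2.25% × 22/365 = £3,524.6712
December 7 – December 28, 2026: 22 days at 0.9% → £2,599,000 × 0.9% × 22/365 = £1,409.8685
Total = £4,934.5397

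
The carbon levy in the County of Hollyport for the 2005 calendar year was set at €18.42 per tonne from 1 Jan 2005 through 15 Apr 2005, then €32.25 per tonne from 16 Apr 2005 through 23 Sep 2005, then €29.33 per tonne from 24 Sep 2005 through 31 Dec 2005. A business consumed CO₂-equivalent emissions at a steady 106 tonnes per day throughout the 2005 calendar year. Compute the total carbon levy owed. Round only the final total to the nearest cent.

€1063182.12

1 Jan – 15 Apr 2005: 105 days × 106 tonnes/day = 11,130 tonnes at €18.42/tonne → €205014.60
16 Apr – 23 Sep 2005: 161 days × 106 tonnes/day = 17,066 tonnes at €32.25/tonne → €550378.50
24 Sep – 31 Dec 2005: 99 days × 106 tonnes/day = 10,494 tonnes at €29.33/tonne → €307789.02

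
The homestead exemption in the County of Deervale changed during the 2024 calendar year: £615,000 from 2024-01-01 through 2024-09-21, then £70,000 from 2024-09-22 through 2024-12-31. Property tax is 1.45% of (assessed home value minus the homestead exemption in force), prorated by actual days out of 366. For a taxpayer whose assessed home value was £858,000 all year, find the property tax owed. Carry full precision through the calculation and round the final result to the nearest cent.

£5,704.24

2024-01-01 to 2024-09-21: 265 days, exemption £615,000 → (£858,000 − £615,000) × 1.45% × 265/366 = £2,551.1680
2024-09-22 to 2024-12-31: 101 days, exemption £70,000 → (£858,000 − £70,000) × 1.45% × 101/366 = £3,153.0765
Total = £5,704.2445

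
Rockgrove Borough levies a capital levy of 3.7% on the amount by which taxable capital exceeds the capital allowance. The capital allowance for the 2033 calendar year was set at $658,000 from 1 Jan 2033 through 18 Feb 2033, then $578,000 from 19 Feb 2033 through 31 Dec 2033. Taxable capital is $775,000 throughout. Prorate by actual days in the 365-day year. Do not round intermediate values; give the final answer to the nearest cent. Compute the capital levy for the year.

1 Jan – 18 Feb 2033: 49 days, exemption $658,000 → ($775,000 − $658,000) × 3.7% × 49/365 = $581.1534
19 Feb – 31 Dec 2033: 316 days, exemption $578,000 → ($775,000 − $578,000) × 3.7% × 316/365 = $6,310.4767
Total = $6,891.6301

$6,891.63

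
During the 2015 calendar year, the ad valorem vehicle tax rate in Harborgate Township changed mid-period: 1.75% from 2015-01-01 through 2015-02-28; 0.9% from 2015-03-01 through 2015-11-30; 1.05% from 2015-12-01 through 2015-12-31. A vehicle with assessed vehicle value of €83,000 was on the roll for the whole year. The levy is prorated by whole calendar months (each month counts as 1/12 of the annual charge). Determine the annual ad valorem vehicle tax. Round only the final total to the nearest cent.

€874.96

2015-01-01 to 2015-02-28: 2 months at 1.75% → €83,000 × 1.75% × 2/12 = €242.0833
2015-03-01 to 2015-11-30: 9 months at 0.9% → €83,000 × 0.9% × 9/12 = €560.2500
2015-12-01 to 2015-12-31: 1 month at 1.05% → €83,000 × 1.05% × 1/12 = €72.6250
Total = €874.9583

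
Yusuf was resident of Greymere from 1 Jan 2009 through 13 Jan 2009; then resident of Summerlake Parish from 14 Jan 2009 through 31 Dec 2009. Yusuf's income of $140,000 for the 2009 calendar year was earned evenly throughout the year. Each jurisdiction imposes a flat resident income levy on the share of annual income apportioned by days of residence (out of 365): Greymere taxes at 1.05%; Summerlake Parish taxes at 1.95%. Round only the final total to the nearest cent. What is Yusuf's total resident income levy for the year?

$2,685.12

Greymere, 1 Jan – 13 Jan 2009: 13 days → $140,000 × 1.05% × 13/365 = $52.3562
Summerlake Parish, 14 Jan – 31 Dec 2009: 352 days → $140,000 × 1.95% × 352/365 = $2,632.7671
Total = $2,685.1233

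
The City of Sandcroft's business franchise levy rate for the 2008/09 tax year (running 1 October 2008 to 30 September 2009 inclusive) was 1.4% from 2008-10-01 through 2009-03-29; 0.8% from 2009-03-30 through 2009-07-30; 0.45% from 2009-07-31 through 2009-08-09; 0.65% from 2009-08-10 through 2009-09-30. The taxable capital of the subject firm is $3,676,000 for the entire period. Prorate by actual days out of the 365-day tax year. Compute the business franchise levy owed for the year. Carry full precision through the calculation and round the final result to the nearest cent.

2008-10-01 to 2009-03-29: 180 days at 1.4% → $3,676,000 × 1.4% × 180/365 = $25,379.5068
2009-03-30 to 2009-07-30: 123 days at 0.8% → $3,676,000 × 0.8% × 123/365 = $9,910.0932
2009-07-31 to 2009-08-09: 10 days at 0.45% → $3,676,000 × 0.45% × 10/365 = $453.2055
2009-08-10 to 2009-09-30: 52 days at 0.65% → $3,676,000 × 0.65% × 52/365 = $3,404.0767
Total = $39,146.8822

$39,146.88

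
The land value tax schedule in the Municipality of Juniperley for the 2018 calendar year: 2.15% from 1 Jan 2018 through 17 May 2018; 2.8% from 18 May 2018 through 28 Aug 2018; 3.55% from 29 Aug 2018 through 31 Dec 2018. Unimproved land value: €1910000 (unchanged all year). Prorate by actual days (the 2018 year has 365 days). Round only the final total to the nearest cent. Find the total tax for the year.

1 Jan – 17 May 2018: 137 days at 2.15% → €1910000 × 2.15% × 137/365 = €15413.4384
18 May – 28 Aug 2018: 103 days at 2.8% → €1910000 × 2.8% × 103/365 = €15091.6164
29 Aug – 31 Dec 2018: 125 days at 3.55% → €1910000 × 3.55% × 125/365 = €23220.8904
Total = €53725.9452

€53725.95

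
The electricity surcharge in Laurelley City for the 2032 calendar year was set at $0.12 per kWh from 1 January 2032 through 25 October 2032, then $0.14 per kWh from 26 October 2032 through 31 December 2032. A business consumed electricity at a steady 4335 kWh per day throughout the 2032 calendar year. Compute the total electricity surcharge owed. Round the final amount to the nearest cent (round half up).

1 January – 25 October 2032: 299 days × 4335 kWh/day = 1,296,165 kWh at $0.12/kWh → $155,539.80
26 October – 31 December 2032: 67 days × 4335 kWh/day = 290,445 kWh at $0.14/kWh → $40,662.30

$196,202.10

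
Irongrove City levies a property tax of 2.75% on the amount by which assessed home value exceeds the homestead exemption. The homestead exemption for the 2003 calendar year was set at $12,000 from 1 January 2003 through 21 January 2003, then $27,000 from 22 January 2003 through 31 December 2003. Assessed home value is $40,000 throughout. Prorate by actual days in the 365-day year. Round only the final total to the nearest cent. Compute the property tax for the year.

$381.23

1 January – 21 January 2003: 21 days, exemption $12,000 → ($40,000 − $12,000) × 2.75% × 21/365 = $44.3014
22 January – 31 December 2003: 344 days, exemption $27,000 → ($40,000 − $27,000) × 2.75% × 344/365 = $336.9315
Total = $381.2329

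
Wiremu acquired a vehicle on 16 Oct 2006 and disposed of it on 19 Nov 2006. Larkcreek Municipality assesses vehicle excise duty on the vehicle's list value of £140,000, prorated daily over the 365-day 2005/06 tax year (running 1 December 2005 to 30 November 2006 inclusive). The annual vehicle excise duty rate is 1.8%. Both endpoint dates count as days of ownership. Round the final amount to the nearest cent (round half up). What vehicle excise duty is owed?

£241.64

Days held (16 Oct – 19 Nov 2006): 35 out of 365
Tax = £140,000 × 1.8% × 35/365 = £241.6438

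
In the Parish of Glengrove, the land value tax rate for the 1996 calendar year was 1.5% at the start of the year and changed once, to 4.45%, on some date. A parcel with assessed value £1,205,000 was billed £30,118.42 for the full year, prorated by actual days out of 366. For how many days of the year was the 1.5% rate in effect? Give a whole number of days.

Let d = days at the first rate; then 366 − d days at the second rate.
£1,205,000 × [1.5%·d + 4.45%·(366−d)] / 366 = £30,118.42
Solving gives d = 242, so the new rate took effect on 30 August 1996.

242 days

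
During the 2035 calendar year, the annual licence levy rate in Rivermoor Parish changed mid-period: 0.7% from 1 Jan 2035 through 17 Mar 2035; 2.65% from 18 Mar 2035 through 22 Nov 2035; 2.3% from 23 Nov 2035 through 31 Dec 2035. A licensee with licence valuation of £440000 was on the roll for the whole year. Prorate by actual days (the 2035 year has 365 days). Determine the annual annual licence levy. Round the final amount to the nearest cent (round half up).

£9708.93

1 Jan – 17 Mar 2035: 76 days at 0.7% → £440000 × 0.7% × 76/365 = £641.3151
18 Mar – 22 Nov 2035: 250 days at 2.65% → £440000 × 2.65% × 250/365 = £7986.3014
23 Nov – 31 Dec 2035: 39 days at 2.3% → £440000 × 2.3% × 39/365 = £1081.3151
Total = £9708.9315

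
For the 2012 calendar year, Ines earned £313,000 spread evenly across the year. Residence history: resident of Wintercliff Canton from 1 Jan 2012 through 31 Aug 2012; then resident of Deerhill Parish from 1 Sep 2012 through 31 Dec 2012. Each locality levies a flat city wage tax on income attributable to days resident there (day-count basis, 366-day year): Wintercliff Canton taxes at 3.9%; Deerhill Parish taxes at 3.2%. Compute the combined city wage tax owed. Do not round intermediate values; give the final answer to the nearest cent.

Wintercliff Canton, 1 Jan – 31 Aug 2012: 244 days → £313,000 × 3.9% × 244/366 = £8,138.0000
Deerhill Parish, 1 Sep – 31 Dec 2012: 122 days → £313,000 × 3.2% × 122/366 = £3,338.6667
Total = £11,476.6667

£11,476.67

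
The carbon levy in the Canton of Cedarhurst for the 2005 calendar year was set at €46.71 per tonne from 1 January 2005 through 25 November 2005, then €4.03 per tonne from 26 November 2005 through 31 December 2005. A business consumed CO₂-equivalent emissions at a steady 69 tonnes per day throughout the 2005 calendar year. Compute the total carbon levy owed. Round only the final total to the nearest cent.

1 January – 25 November 2005: 329 days × 69 tonnes/day = 22,701 tonnes at €46.71/tonne → €1,060,363.71
26 November – 31 December 2005: 36 days × 69 tonnes/day = 2,484 tonnes at €4.03/tonne → €10,010.52

€1,070,374.23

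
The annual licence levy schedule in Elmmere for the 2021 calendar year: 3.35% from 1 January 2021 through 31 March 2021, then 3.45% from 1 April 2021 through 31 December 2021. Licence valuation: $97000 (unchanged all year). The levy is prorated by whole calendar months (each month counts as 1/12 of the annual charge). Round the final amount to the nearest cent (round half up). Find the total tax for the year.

$3322.25

1 January – 31 March 2021: 3 months at 3.35% → $97000 × 3.35% × 3/12 = $812.3750
1 April – 31 December 2021: 9 months at 3.45% → $97000 × 3.45% × 9/12 = $2509.8750
Total = $3322.2500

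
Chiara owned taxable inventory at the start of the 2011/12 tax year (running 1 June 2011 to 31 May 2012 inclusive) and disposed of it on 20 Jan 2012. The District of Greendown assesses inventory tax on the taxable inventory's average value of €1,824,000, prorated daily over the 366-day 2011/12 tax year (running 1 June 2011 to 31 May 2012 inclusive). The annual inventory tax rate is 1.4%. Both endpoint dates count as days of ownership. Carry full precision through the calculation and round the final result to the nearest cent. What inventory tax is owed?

Days held (1 Jun 2011 – 20 Jan 2012): 234 out of 366
Tax = €1,824,000 × 1.4% × 234/366 = €16,326.2951

€16,326.30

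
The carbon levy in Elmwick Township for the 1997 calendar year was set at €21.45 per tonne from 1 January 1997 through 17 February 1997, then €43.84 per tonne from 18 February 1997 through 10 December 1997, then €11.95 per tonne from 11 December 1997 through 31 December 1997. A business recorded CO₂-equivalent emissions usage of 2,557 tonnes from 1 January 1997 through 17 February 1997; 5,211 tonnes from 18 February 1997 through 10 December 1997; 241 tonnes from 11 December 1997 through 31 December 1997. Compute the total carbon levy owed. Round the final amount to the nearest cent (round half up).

1 January – 17 February 1997: 2,557 tonnes at €21.45/tonne → €54,847.65
18 February – 10 December 1997: 5,211 tonnes at €43.84/tonne → €228,450.24
11 December – 31 December 1997: 241 tonnes at €11.95/tonne → €2,879.95

€286,177.84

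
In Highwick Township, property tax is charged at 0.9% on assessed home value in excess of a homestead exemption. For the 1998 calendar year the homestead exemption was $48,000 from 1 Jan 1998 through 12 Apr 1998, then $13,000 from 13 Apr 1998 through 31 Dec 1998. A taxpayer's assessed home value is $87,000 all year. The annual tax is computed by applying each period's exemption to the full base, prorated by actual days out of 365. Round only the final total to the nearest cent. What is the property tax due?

1 Jan – 12 Apr 1998: 102 days, exemption $48,000 → ($87,000 − $48,000) × 0.9% × 102/365 = $98.0877
13 Apr – 31 Dec 1998: 263 days, exemption $13,000 → ($87,000 − $13,000) × 0.9% × 263/365 = $479.8849
Total = $577.9726

$577.97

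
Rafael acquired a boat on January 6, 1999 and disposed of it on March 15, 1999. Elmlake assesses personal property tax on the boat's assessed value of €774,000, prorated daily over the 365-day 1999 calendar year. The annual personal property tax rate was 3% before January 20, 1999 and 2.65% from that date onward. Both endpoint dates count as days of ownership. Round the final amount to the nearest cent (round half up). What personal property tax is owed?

€3,981.33

January 6 – January 19, 1999: 14 days at 3% → €774,000 × 3% × 14/365 = €890.6301
January 20 – March 15, 1999: 55 days at 2.65% → €774,000 × 2.65% × 55/365 = €3,090.6986
Total = €3,981.3288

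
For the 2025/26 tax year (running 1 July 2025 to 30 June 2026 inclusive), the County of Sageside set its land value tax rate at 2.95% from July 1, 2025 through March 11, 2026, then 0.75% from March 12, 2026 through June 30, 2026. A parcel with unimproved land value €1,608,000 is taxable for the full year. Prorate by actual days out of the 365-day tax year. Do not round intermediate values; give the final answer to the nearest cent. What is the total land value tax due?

July 1, 2025 – March 11, 2026: 254 days at 2.95% → €1,608,000 × 2.95% × 254/365 = €33,010.2575
March 12 – June 30, 2026: 111 days at 0.75% → €1,608,000 × 0.75% × 111/365 = €3,667.5616
Total = €36,677.8192

€36,677.82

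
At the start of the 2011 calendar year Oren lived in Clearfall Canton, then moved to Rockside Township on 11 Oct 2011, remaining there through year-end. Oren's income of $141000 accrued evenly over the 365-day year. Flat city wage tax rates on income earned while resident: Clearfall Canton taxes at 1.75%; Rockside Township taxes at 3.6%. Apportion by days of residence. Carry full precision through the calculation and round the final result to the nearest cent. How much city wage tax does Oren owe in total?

$3053.52

Clearfall Canton, 1 Jan – 10 Oct 2011: 283 days → $141000 × 1.75% × 283/365 = $1913.1575
Rockside Township, 11 Oct – 31 Dec 2011: 82 days → $141000 × 3.6% × 82/365 = $1140.3616
Total = $3053.5192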